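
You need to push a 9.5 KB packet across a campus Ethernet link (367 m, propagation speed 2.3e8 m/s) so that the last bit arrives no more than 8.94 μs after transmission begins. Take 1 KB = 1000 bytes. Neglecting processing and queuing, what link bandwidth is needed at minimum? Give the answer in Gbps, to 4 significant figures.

L = 76000 bits.
Propagation delay = 367 / 2.3e+08 = 1.59565 μs.
Transmission budget = 8.94 − 1.59565 = 7.34435 μs.
R ≥ L / t_tx = 76000 bits / 7.34435e-06 s = 10.35 Gbps.

10.35 Gbps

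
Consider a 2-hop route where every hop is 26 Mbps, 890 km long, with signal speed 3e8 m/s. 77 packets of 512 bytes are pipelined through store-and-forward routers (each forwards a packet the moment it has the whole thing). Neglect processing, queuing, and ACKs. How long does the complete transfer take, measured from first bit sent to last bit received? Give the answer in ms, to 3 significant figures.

18.2 ms

Per-hop transmission t_tx = L/R = 4096/26000000 = 0.157538 ms.
Per-hop propagation t_prop = 890000/300000000 = 2.96667 ms.
Pipeline fill: first packet needs 2·t_tx to clear all hops; remaining 76 packets each add one t_tx.
Total = (2+77-1)·t_tx + 2·t_prop = 78·0.157538 + 2·2.96667 = 18.2 ms.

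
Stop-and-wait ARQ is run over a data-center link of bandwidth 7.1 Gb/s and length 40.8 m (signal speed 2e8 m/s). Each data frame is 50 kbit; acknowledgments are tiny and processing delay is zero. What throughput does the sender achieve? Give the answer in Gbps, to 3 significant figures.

t_tx = L/R = 50000/7100000000 = 7.04225e-06 s.
t_prop = 40.8/200000000 = 2.04e-07 s; RTT = 4.08e-07 s.
Cycle = t_tx + RTT = 7.45025e-06 s.
Throughput = L / cycle = 50000 / 7.45025e-06 = 6.71 Gbps.

6.71 Gbps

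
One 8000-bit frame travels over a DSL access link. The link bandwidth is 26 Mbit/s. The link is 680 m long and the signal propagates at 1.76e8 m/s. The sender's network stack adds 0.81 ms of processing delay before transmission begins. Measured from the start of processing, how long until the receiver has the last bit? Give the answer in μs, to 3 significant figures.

1120 μs

Transmission delay = L/R = 8000 / 26000000 = 307.692 μs.
Propagation delay = d/s = 680 m / 176000000 m/s = 3.86364 μs.
Plus processing delay 0.81 ms = 810 μs.
Total = 1120 μs.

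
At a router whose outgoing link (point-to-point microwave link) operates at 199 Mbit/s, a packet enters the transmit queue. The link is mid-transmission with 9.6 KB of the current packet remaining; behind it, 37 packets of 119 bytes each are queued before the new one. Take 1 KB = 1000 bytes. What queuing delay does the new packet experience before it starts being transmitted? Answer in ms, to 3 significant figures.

Each queued packet: L/R = 952/199000000 = 0.00478392 ms.
37 queued → 0.177005 ms.
Plus remaining 76800 bits of current packet: 0.38593 ms.
Queuing delay = 0.563 ms.

0.563 ms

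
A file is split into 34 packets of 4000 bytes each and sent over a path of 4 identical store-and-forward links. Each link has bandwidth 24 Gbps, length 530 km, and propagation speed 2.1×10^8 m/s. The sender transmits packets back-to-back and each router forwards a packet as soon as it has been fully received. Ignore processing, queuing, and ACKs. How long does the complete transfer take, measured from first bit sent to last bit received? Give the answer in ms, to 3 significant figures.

10.1 ms

Per-hop transmission t_tx = L/R = 32000/24000000000 = 0.00133333 ms.
Per-hop propagation t_prop = 530000/210000000 = 2.52381 ms.
Pipeline fill: first packet needs 4·t_tx to clear all hops; remaining 33 packets each add one t_tx.
Total = (4+34-1)·t_tx + 4·t_prop = 37·0.00133333 + 4·2.52381 = 10.1 ms.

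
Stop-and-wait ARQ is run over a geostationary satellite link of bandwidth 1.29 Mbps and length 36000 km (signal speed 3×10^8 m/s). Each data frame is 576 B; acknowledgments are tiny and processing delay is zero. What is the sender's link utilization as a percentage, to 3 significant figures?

t_tx = L/R = 4608/1290000 = 0.00357209 s.
t_prop = 36000000/300000000 = 0.12 s; RTT = 0.24 s.
Cycle = t_tx + RTT = 0.243572 s.
Utilization = t_tx / cycle = 0.00357209/0.243572 = 1.47 %.

1.47 %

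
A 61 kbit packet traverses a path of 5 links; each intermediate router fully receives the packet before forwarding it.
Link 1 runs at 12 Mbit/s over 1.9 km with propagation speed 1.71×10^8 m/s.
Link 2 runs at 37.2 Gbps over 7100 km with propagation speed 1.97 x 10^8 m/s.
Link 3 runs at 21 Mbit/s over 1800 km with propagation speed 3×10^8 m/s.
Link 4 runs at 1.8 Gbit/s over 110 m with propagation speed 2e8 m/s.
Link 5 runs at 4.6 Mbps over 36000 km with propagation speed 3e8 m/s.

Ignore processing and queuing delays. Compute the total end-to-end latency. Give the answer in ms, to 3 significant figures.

183 ms

L = 61000 bits.
Transmission delays (L/R per hop): 5.08333, 0.00163978, 2.90476, 0.0338889, 13.2609 ms; sum = 21.2845 ms.
Propagation delays (d/s per hop): 0.0111111, 36.0406, 6, 0.00055, 120 ms; sum = 162.052 ms.
End-to-end = 183 ms.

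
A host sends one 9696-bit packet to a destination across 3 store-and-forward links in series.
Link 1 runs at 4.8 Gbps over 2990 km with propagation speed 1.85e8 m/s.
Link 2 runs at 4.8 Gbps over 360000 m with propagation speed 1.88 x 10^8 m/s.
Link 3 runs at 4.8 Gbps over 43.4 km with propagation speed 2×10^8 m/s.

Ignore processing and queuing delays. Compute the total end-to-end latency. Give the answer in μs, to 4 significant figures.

18300 μs

Transmission delay per hop = L/R = 9696/4800000000 = 2.02 μs; 3 hops → 6.06 μs.
Propagation delays (d/s per hop): 16162.2, 1914.89, 217 μs; sum = 18294.1 μs.
End-to-end = 18300 μs.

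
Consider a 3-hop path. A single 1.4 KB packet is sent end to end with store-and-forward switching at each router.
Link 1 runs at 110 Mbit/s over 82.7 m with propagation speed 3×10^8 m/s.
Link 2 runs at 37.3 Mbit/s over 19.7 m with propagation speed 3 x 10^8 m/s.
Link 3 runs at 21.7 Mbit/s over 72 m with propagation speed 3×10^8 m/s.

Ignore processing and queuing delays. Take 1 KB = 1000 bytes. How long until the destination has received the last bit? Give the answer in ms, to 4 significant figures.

L = 11200 bits.
Transmission delays (L/R per hop): 0.101818, 0.300268, 0.516129 ms; sum = 0.918215 ms.
Propagation delays (d/s per hop): 0.000275667, 6.56667e-05, 0.00024 ms; sum = 0.000581333 ms.
End-to-end = 0.9188 ms.

0.9188 ms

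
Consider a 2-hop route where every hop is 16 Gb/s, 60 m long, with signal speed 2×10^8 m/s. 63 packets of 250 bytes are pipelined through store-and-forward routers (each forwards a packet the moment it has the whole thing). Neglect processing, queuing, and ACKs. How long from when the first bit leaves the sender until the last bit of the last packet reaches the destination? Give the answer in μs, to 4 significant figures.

8.600 μs

Per-hop transmission t_tx = L/R = 2000/16000000000 = 0.125 μs.
Per-hop propagation t_prop = 60/200000000 = 0.3 μs.
Pipeline fill: first packet needs 2·t_tx to clear all hops; remaining 62 packets each add one t_tx.
Total = (2+63-1)·t_tx + 2·t_prop = 64·0.125 + 2·0.3 = 8.600 μs.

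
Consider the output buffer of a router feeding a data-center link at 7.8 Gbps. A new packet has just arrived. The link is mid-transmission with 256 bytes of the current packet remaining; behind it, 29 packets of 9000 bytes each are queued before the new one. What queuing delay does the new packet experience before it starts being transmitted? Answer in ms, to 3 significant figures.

Each queued packet: L/R = 72000/7800000000 = 0.00923077 ms.
29 queued → 0.267692 ms.
Plus remaining 2048 bits of current packet: 0.000262564 ms.
Queuing delay = 0.268 ms.

0.268 ms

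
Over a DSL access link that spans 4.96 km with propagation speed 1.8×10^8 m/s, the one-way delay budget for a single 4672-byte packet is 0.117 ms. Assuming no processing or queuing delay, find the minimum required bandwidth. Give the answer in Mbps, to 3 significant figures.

L = 37376 bits.
Propagation delay = 4960 / 180000000 = 0.0275556 ms.
Transmission budget = 0.117 − 0.0275556 = 0.0894444 ms.
R ≥ L / t_tx = 37376 bits / 8.94444e-05 s = 418 Mbps.

418 Mbps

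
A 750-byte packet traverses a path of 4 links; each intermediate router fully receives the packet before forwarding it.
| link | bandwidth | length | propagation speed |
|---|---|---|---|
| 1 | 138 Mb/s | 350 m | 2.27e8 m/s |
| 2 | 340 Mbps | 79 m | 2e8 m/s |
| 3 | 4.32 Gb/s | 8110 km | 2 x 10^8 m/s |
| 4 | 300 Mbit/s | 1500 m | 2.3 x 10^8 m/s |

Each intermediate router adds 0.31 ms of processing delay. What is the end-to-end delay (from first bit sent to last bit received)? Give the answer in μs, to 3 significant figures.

41600 μs

L = 750 × 8 = 6000 bits.
Transmission delays (L/R per hop): 43.4783, 17.6471, 1.38889, 20 μs; sum = 82.5142 μs.
Propagation delays (d/s per hop): 1.54185, 0.395, 40550, 6.52174 μs; sum = 40558.5 μs.
Processing at 3 router(s): 3 × 0.31 ms = 930 μs.
End-to-end = 41600 μs.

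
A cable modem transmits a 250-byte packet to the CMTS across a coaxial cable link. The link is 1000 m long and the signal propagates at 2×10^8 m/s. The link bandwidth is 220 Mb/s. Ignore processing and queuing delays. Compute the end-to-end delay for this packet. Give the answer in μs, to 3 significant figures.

L = 250 × 8 = 2000 bits.
Transmission delay = L/R = 2000 / 220000000 = 9.09091 μs.
Propagation delay = d/s = 1000 m / 200000000 m/s = 5 μs.
Total = 14.1 μs.

14.1 μs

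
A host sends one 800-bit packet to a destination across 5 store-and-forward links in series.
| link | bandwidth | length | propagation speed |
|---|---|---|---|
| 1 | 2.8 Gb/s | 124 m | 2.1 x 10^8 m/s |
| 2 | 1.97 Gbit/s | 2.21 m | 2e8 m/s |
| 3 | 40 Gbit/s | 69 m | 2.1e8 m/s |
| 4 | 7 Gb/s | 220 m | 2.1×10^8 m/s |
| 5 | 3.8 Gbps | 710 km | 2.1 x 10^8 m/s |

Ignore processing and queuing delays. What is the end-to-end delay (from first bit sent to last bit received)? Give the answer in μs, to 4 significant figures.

Transmission delays (L/R per hop): 0.285714, 0.406091, 0.02, 0.114286, 0.210526 μs; sum = 1.03662 μs.
Propagation delays (d/s per hop): 0.590476, 0.01105, 0.328571, 1.04762, 3380.95 μs; sum = 3382.93 μs.
End-to-end = 3384 μs.

3384 μs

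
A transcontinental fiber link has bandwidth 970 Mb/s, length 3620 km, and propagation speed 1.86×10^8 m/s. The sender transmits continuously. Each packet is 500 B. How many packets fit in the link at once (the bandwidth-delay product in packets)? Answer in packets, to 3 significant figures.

Propagation delay = 3620000 / 186000000 = 0.0194624 s.
BDP = R × t_prop = 970000000 × 0.0194624 = 18878500 bits.
In packets of 4000 bits: 4720 packets.

4720 packets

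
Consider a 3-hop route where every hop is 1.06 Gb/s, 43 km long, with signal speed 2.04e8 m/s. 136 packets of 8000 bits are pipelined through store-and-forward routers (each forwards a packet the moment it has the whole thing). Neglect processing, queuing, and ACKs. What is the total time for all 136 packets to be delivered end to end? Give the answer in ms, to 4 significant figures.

Per-hop transmission t_tx = L/R = 8000/1060000000 = 0.00754717 ms.
Per-hop propagation t_prop = 43000/204000000 = 0.210784 ms.
Pipeline fill: first packet needs 3·t_tx to clear all hops; remaining 135 packets each add one t_tx.
Total = (3+136-1)·t_tx + 3·t_prop = 138·0.00754717 + 3·0.210784 = 1.674 ms.

1.674 ms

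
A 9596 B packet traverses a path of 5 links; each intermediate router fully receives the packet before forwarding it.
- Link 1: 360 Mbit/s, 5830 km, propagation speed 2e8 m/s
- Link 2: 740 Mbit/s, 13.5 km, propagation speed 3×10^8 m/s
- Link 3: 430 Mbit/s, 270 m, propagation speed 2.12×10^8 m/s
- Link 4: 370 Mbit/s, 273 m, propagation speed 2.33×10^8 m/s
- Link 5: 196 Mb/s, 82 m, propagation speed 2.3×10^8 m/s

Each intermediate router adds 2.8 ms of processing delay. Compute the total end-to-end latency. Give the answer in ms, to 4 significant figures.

41.49 ms

L = 9596 × 8 = 76768 bits.
Transmission delays (L/R per hop): 0.213244, 0.103741, 0.17853, 0.207481, 0.391673 ms; sum = 1.09467 ms.
Propagation delays (d/s per hop): 29.15, 0.045, 0.00127358, 0.00117167, 0.000356522 ms; sum = 29.1978 ms.
Processing at 4 router(s): 4 × 2.8 ms = 11.2 ms.
End-to-end = 41.49 ms.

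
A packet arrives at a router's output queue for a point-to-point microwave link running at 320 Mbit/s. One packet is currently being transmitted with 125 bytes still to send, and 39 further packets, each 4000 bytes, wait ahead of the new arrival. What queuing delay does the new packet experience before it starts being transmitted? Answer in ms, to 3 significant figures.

Each queued packet: L/R = 32000/320000000 = 0.1 ms.
39 queued → 3.9 ms.
Plus remaining 1000 bits of current packet: 0.003125 ms.
Queuing delay = 3.90 ms.

3.90 ms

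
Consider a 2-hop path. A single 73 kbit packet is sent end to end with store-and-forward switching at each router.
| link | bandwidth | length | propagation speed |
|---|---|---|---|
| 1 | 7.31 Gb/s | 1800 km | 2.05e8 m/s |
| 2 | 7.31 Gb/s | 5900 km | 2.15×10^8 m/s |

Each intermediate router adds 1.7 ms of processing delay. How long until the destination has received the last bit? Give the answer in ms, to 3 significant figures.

37.9 ms

L = 73000 bits.
Transmission delay per hop = L/R = 73000/7310000000 = 0.00998632 ms; 2 hops → 0.0199726 ms.
Propagation delays (d/s per hop): 8.78049, 27.4419 ms; sum = 36.2223 ms.
Processing at 1 router(s): 1 × 1.7 ms = 1.7 ms.
End-to-end = 37.9 ms.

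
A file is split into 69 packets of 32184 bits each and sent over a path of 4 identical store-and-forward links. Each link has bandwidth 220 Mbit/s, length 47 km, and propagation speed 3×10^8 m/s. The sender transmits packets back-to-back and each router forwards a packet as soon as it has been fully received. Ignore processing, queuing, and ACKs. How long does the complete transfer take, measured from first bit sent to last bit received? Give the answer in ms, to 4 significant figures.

Per-hop transmission t_tx = L/R = 32184/220000000 = 0.146291 ms.
Per-hop propagation t_prop = 47000/300000000 = 0.156667 ms.
Pipeline fill: first packet needs 4·t_tx to clear all hops; remaining 68 packets each add one t_tx.
Total = (4+69-1)·t_tx + 4·t_prop = 72·0.146291 + 4·0.156667 = 11.16 ms.

11.16 ms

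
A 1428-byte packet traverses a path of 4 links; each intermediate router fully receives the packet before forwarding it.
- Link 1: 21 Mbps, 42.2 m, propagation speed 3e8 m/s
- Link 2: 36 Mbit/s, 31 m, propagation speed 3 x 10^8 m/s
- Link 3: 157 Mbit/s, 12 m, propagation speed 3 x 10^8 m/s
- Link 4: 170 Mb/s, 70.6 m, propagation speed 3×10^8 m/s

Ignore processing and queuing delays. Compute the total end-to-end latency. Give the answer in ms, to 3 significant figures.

L = 1428 × 8 = 11424 bits.
Transmission delays (L/R per hop): 0.544, 0.317333, 0.0727643, 0.0672 ms; sum = 1.0013 ms.
Propagation delays (d/s per hop): 0.000140667, 0.000103333, 4e-05, 0.000235333 ms; sum = 0.000519333 ms.
End-to-end = 1.00 ms.

1.00 ms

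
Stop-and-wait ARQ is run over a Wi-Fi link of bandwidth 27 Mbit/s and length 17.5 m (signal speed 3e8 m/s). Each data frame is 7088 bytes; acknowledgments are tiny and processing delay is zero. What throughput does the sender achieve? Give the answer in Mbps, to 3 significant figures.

27.0 Mbps

t_tx = L/R = 56704/27000000 = 0.00210015 s.
t_prop = 17.5/300000000 = 5.83333e-08 s; RTT = 1.16667e-07 s.
Cycle = t_tx + RTT = 0.00210026 s.
Throughput = L / cycle = 56704 / 0.00210026 = 27.0 Mbps.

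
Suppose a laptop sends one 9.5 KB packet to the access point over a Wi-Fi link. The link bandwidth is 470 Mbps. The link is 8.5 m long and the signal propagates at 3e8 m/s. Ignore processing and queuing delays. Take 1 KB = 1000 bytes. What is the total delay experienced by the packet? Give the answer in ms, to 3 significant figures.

L = 76000 bits.
Transmission delay = L/R = 76000 / 470000000 = 0.161702 ms.
Propagation delay = d/s = 8.5 m / 300000000 m/s = 2.83333e-05 ms.
Total = 0.162 ms.

0.162 ms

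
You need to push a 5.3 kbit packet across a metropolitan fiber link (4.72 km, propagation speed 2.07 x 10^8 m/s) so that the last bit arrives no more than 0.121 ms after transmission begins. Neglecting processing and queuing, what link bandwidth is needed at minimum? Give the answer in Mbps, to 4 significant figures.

Propagation delay = 4720 / 2.07e+08 = 0.0228019 ms.
Transmission budget = 0.121 − 0.0228019 = 0.0981981 ms.
R ≥ L / t_tx = 5300 bits / 9.81981e-05 s = 53.97 Mbps.

53.97 Mbps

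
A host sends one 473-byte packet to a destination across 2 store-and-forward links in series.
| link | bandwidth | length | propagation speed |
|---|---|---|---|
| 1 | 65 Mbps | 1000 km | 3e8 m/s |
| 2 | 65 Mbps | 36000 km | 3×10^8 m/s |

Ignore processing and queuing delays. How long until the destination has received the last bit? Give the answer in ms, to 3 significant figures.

L = 473 × 8 = 3784 bits.
Transmission delay per hop = L/R = 3784/65000000 = 0.0582154 ms; 2 hops → 0.116431 ms.
Propagation delays (d/s per hop): 3.33333, 120 ms; sum = 123.333 ms.
End-to-end = 123 ms.

123 ms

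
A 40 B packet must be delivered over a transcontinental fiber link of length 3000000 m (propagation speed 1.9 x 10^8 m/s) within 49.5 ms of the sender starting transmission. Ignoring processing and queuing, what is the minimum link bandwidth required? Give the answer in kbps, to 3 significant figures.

9.49 kbps

L = 320 bits.
Propagation delay = 3000000 / 190000000 = 15.7895 ms.
Transmission budget = 49.5 − 15.7895 = 33.7105 ms.
R ≥ L / t_tx = 320 bits / 0.0337105 s = 9.49 kbps.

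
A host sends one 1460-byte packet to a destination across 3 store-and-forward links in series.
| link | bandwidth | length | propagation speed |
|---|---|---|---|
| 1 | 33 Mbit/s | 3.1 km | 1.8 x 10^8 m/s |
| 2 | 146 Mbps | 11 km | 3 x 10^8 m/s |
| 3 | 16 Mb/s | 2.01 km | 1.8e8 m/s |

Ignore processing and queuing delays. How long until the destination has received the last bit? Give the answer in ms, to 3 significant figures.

1.23 ms

L = 1460 × 8 = 11680 bits.
Transmission delays (L/R per hop): 0.353939, 0.08, 0.73 ms; sum = 1.16394 ms.
Propagation delays (d/s per hop): 0.0172222, 0.0366667, 0.0111667 ms; sum = 0.0650556 ms.
End-to-end = 1.23 ms.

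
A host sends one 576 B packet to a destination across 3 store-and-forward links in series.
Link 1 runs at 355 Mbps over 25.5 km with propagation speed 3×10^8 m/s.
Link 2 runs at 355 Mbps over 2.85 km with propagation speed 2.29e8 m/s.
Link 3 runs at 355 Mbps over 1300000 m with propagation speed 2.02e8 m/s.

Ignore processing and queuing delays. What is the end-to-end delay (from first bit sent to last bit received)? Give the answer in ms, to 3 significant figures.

L = 576 × 8 = 4608 bits.
Transmission delay per hop = L/R = 4608/355000000 = 0.0129803 ms; 3 hops → 0.0389408 ms.
Propagation delays (d/s per hop): 0.085, 0.0124454, 6.43564 ms; sum = 6.53309 ms.
End-to-end = 6.57 ms.

6.57 ms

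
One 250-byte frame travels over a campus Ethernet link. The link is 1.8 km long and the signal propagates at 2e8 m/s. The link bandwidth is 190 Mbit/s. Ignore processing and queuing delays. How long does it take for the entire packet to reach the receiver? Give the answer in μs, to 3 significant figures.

L = 250 × 8 = 2000 bits.
Transmission delay = L/R = 2000 / 190000000 = 10.5263 μs.
Propagation delay = d/s = 1800 m / 200000000 m/s = 9 μs.
Total = 19.5 μs.

19.5 μs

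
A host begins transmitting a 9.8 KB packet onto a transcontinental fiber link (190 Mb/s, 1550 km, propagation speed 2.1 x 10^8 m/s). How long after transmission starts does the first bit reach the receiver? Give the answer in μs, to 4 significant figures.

First bit experiences only propagation delay: d/s = 1550000/210000000 = 7381 μs.

7381 μs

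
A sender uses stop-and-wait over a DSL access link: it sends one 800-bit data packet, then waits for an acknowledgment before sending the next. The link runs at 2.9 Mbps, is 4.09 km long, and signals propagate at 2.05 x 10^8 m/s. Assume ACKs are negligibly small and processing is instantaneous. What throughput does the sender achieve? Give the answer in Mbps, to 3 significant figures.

t_tx = L/R = 800/2900000 = 0.000275862 s.
t_prop = 4090/2.05e+08 = 1.99512e-05 s; RTT = 3.99024e-05 s.
Cycle = t_tx + RTT = 0.000315765 s.
Throughput = L / cycle = 800 / 0.000315765 = 2.53 Mbps.

2.53 Mbps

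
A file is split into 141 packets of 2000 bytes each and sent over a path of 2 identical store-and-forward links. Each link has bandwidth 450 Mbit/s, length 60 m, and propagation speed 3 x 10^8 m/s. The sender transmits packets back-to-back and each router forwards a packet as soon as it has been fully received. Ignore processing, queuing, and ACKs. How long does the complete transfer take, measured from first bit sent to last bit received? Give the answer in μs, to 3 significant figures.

5050 μs

Per-hop transmission t_tx = L/R = 16000/450000000 = 35.5556 μs.
Per-hop propagation t_prop = 60/300000000 = 0.2 μs.
Pipeline fill: first packet needs 2·t_tx to clear all hops; remaining 140 packets each add one t_tx.
Total = (2+141-1)·t_tx + 2·t_prop = 142·35.5556 + 2·0.2 = 5050 μs.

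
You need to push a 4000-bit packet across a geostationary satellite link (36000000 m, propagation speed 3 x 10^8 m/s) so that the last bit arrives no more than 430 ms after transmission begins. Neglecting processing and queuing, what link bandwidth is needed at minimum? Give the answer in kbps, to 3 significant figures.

Propagation delay = 36000000 / 300000000 = 120 ms.
Transmission budget = 430 − 120 = 310 ms.
R ≥ L / t_tx = 4000 bits / 0.31 s = 12.9 kbps.

12.9 kbps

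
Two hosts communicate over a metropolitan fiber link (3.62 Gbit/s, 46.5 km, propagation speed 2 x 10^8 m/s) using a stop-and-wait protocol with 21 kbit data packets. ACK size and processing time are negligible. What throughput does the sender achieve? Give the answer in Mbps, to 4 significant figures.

44.60 Mbps

t_tx = L/R = 21000/3620000000 = 5.8011e-06 s.
t_prop = 46500/200000000 = 0.0002325 s; RTT = 0.000465 s.
Cycle = t_tx + RTT = 0.000470801 s.
Throughput = L / cycle = 21000 / 0.000470801 = 44.60 Mbps.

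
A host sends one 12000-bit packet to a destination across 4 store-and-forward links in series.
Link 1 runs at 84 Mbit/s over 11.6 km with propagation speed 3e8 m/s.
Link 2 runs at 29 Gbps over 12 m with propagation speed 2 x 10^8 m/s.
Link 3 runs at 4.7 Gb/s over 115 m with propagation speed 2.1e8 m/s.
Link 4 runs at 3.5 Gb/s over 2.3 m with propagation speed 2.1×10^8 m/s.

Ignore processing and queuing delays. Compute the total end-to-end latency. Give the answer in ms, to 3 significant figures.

0.189 ms

Transmission delays (L/R per hop): 0.142857, 0.000413793, 0.00255319, 0.00342857 ms; sum = 0.149253 ms.
Propagation delays (d/s per hop): 0.0386667, 6e-05, 0.000547619, 1.09524e-05 ms; sum = 0.0392852 ms.
End-to-end = 0.189 ms.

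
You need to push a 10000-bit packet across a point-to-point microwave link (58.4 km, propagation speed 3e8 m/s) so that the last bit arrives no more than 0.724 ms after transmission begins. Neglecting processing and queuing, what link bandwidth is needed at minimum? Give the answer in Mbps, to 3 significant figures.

Propagation delay = 58400 / 300000000 = 0.194667 ms.
Transmission budget = 0.724 − 0.194667 = 0.529333 ms.
R ≥ L / t_tx = 10000 bits / 0.000529333 s = 18.9 Mbps.

18.9 Mbps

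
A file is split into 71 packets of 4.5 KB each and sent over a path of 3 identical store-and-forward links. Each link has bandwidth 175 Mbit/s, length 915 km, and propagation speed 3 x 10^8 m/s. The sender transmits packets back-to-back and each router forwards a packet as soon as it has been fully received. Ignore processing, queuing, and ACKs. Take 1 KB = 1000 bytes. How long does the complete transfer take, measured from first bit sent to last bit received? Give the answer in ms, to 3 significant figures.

24.2 ms

Per-hop transmission t_tx = L/R = 36000/175000000 = 0.205714 ms.
Per-hop propagation t_prop = 915000/300000000 = 3.05 ms.
Pipeline fill: first packet needs 3·t_tx to clear all hops; remaining 70 packets each add one t_tx.
Total = (3+71-1)·t_tx + 3·t_prop = 73·0.205714 + 3·3.05 = 24.2 ms.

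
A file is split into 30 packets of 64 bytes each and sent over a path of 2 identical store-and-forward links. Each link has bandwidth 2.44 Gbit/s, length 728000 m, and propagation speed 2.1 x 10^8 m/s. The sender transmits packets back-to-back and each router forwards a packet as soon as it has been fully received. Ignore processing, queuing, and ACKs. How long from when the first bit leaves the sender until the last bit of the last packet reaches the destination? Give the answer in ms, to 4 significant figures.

Per-hop transmission t_tx = L/R = 512/2440000000 = 0.000209836 ms.
Per-hop propagation t_prop = 728000/210000000 = 3.46667 ms.
Pipeline fill: first packet needs 2·t_tx to clear all hops; remaining 29 packets each add one t_tx.
Total = (2+30-1)·t_tx + 2·t_prop = 31·0.000209836 + 2·3.46667 = 6.940 ms.

6.940 ms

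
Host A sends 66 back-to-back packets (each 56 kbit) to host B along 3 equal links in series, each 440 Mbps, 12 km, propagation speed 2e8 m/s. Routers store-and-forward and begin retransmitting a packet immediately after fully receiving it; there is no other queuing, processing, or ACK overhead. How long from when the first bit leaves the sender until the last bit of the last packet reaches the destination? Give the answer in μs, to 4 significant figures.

8835 μs

Per-hop transmission t_tx = L/R = 56000/440000000 = 127.273 μs.
Per-hop propagation t_prop = 12000/200000000 = 60 μs.
Pipeline fill: first packet needs 3·t_tx to clear all hops; remaining 65 packets each add one t_tx.
Total = (3+66-1)·t_tx + 3·t_prop = 68·127.273 + 3·60 = 8835 μs.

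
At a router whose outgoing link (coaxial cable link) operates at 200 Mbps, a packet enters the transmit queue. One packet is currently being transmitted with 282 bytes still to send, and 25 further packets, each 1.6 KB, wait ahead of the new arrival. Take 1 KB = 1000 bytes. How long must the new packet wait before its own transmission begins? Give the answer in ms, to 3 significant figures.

1.61 ms

Each queued packet: L/R = 12800/200000000 = 0.064 ms.
25 queued → 1.6 ms.
Plus remaining 2256 bits of current packet: 0.01128 ms.
Queuing delay = 1.61 ms.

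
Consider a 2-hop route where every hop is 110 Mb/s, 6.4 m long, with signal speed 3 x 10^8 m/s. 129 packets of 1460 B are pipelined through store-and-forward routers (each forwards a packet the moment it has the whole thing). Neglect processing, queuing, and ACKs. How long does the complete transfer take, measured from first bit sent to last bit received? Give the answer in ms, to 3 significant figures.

Per-hop transmission t_tx = L/R = 11680/110000000 = 0.106182 ms.
Per-hop propagation t_prop = 6.4/300000000 = 2.13333e-05 ms.
Pipeline fill: first packet needs 2·t_tx to clear all hops; remaining 128 packets each add one t_tx.
Total = (2+129-1)·t_tx + 2·t_prop = 130·0.106182 + 2·2.13333e-05 = 13.8 ms.

13.8 ms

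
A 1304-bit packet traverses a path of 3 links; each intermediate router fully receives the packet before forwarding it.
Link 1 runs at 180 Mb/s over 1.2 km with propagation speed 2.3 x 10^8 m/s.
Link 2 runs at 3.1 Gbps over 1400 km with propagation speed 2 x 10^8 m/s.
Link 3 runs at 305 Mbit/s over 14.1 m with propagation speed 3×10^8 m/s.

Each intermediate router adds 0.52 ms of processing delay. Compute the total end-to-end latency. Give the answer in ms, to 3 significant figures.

8.06 ms

Transmission delays (L/R per hop): 0.00724444, 0.000420645, 0.00427541 ms; sum = 0.0119405 ms.
Propagation delays (d/s per hop): 0.00521739, 7, 4.7e-05 ms; sum = 7.00526 ms.
Processing at 2 router(s): 2 × 0.52 ms = 1.04 ms.
End-to-end = 8.06 ms.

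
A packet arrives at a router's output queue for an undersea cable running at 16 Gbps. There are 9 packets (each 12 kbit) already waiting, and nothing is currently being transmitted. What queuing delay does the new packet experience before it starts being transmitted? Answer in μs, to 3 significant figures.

6.75 μs

Each queued packet: L/R = 12000/16000000000 = 0.75 μs.
9 queued → 6.75 μs.
Queuing delay = 6.75 μs.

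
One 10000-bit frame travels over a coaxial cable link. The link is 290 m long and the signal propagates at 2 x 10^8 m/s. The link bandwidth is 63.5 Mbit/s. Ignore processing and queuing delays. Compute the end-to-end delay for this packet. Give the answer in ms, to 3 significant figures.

0.159 ms

Transmission delay = L/R = 10000 / 63500000 = 0.15748 ms.
Propagation delay = d/s = 290 m / 200000000 m/s = 0.00145 ms.
Total = 0.159 ms.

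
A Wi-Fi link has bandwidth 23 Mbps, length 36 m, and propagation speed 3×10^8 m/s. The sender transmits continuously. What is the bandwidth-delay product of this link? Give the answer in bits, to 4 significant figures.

2.760 bits

Propagation delay = 36 / 300000000 = 1.2e-07 s.
BDP = R × t_prop = 23000000 × 1.2e-07 = 2.76 bits.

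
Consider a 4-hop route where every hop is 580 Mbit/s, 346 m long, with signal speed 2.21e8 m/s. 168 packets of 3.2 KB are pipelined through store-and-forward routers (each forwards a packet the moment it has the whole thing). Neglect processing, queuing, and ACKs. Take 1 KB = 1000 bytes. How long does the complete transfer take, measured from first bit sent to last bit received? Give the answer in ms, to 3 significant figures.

Per-hop transmission t_tx = L/R = 25600/580000000 = 0.0441379 ms.
Per-hop propagation t_prop = 346/221000000 = 0.00156561 ms.
Pipeline fill: first packet needs 4·t_tx to clear all hops; remaining 167 packets each add one t_tx.
Total = (4+168-1)·t_tx + 4·t_prop = 171·0.0441379 + 4·0.00156561 = 7.55 ms.

7.55 ms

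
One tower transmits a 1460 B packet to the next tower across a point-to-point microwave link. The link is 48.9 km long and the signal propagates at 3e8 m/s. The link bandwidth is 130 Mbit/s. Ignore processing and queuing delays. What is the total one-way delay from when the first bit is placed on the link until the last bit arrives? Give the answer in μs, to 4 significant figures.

L = 1460 × 8 = 11680 bits.
Transmission delay = L/R = 11680 / 130000000 = 89.8462 μs.
Propagation delay = d/s = 48900 m / 300000000 m/s = 163 μs.
Total = 252.8 μs.

252.8 μs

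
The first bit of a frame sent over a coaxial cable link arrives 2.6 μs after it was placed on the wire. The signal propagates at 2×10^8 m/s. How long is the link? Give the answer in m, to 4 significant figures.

520.0 m

d = s × t_prop = 200000000 × 2.6e-06 = 520.0 m.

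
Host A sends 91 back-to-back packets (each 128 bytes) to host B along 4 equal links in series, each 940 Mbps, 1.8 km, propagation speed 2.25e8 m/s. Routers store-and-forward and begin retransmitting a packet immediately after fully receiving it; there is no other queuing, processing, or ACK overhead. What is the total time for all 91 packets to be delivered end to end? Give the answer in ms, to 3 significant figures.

0.134 ms

Per-hop transmission t_tx = L/R = 1024/940000000 = 0.00108936 ms.
Per-hop propagation t_prop = 1800/225000000 = 0.008 ms.
Pipeline fill: first packet needs 4·t_tx to clear all hops; remaining 90 packets each add one t_tx.
Total = (4+91-1)·t_tx + 4·t_prop = 94·0.00108936 + 4·0.008 = 0.134 ms.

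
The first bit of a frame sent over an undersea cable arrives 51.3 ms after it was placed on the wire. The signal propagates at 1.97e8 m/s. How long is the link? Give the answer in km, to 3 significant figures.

d = s × t_prop = 197000000 × 0.0513 = 10100 km.

10100 km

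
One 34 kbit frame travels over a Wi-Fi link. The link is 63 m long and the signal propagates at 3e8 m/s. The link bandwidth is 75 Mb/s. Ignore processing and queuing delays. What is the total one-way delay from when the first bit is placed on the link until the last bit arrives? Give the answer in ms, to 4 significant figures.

0.4535 ms

L = 34000 bits.
Transmission delay = L/R = 34000 / 75000000 = 0.453333 ms.
Propagation delay = d/s = 63 m / 300000000 m/s = 0.00021 ms.
Total = 0.4535 ms.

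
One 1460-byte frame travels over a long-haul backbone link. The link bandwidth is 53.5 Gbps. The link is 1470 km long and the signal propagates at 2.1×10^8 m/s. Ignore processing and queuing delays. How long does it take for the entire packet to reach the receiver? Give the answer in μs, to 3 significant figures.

7000 μs

L = 1460 × 8 = 11680 bits.
Transmission delay = L/R = 11680 / 53500000000 = 0.218318 μs.
Propagation delay = d/s = 1470000 m / 210000000 m/s = 7000 μs.
Total = 7000 μs.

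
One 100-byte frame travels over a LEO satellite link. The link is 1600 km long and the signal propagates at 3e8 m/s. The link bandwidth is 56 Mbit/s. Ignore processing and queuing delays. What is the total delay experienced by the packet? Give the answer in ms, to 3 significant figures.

5.35 ms

L = 100 × 8 = 800 bits.
Transmission delay = L/R = 800 / 56000000 = 0.0142857 ms.
Propagation delay = d/s = 1600000 m / 300000000 m/s = 5.33333 ms.
Total = 5.35 ms.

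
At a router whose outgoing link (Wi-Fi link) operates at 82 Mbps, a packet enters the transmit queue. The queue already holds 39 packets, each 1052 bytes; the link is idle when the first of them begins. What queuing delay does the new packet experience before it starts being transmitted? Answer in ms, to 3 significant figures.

4.00 ms

Each queued packet: L/R = 8416/82000000 = 0.102634 ms.
39 queued → 4.00273 ms.
Queuing delay = 4.00 ms.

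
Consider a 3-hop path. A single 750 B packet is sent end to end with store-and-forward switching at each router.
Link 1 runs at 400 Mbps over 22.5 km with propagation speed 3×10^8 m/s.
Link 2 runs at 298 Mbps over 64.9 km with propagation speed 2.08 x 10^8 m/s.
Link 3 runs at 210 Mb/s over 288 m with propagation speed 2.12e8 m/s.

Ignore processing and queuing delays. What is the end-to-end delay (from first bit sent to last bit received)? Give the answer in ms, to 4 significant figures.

0.4521 ms

L = 750 × 8 = 6000 bits.
Transmission delays (L/R per hop): 0.015, 0.0201342, 0.0285714 ms; sum = 0.0637057 ms.
Propagation delays (d/s per hop): 0.075, 0.312019, 0.00135849 ms; sum = 0.388378 ms.
End-to-end = 0.4521 ms.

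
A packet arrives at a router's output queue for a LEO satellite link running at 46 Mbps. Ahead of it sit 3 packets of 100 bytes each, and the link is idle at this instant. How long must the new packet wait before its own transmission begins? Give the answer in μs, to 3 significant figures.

Each queued packet: L/R = 800/46000000 = 17.3913 μs.
3 queued → 52.1739 μs.
Queuing delay = 52.2 μs.

52.2 μs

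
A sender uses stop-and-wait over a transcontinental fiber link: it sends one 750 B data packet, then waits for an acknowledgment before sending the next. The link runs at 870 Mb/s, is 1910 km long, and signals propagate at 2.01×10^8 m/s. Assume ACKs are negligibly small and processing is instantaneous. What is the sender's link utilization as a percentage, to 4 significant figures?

0.03627 %

t_tx = L/R = 6000/870000000 = 6.89655e-06 s.
t_prop = 1910000/2.01e+08 = 0.00950249 s; RTT = 0.019005 s.
Cycle = t_tx + RTT = 0.0190119 s.
Utilization = t_tx / cycle = 6.89655e-06/0.0190119 = 0.03627 %.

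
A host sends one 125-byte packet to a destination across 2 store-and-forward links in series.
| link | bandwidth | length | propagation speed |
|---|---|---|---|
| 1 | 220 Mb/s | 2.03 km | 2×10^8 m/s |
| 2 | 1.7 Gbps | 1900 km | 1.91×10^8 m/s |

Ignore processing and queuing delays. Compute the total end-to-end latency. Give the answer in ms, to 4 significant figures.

L = 125 × 8 = 1000 bits.
Transmission delays (L/R per hop): 0.00454545, 0.000588235 ms; sum = 0.00513369 ms.
Propagation delays (d/s per hop): 0.01015, 9.94764 ms; sum = 9.95779 ms.
End-to-end = 9.963 ms.

9.963 ms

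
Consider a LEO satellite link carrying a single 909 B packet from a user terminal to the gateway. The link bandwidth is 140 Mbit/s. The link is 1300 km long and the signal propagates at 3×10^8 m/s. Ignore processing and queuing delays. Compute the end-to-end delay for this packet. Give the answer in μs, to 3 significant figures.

L = 909 × 8 = 7272 bits.
Transmission delay = L/R = 7272 / 140000000 = 51.9429 μs.
Propagation delay = d/s = 1300000 m / 300000000 m/s = 4333.33 μs.
Total = 4390 μs.

4390 μs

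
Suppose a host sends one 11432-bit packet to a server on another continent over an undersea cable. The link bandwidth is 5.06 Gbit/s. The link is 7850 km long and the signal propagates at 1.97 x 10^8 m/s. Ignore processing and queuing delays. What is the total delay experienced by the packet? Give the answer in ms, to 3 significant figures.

39.8 ms

Transmission delay = L/R = 11432 / 5060000000 = 0.00225929 ms.
Propagation delay = d/s = 7850000 m / 197000000 m/s = 39.8477 ms.
Total = 39.8 ms.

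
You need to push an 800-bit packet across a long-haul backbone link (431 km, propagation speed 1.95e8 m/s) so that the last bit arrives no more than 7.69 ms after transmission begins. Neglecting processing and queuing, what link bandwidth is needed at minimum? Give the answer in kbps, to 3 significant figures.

Propagation delay = 431000 / 195000000 = 2.21026 ms.
Transmission budget = 7.69 − 2.21026 = 5.47974 ms.
R ≥ L / t_tx = 800 bits / 0.00547974 s = 146 kbps.

146 kbps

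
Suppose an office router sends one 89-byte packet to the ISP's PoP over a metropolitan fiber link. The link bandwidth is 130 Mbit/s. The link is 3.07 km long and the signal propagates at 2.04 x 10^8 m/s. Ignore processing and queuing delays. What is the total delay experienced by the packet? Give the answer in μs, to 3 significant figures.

L = 89 × 8 = 712 bits.
Transmission delay = L/R = 712 / 130000000 = 5.47692 μs.
Propagation delay = d/s = 3070 m / 204000000 m/s = 15.049 μs.
Total = 20.5 μs.

20.5 μs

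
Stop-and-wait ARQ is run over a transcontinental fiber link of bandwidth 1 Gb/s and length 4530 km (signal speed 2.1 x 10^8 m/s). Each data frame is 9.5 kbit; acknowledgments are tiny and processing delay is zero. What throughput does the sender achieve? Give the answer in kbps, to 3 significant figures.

220 kbps

t_tx = L/R = 9500/1000000000 = 9.5e-06 s.
t_prop = 4530000/210000000 = 0.0215714 s; RTT = 0.0431429 s.
Cycle = t_tx + RTT = 0.0431524 s.
Throughput = L / cycle = 9500 / 0.0431524 = 220 kbps.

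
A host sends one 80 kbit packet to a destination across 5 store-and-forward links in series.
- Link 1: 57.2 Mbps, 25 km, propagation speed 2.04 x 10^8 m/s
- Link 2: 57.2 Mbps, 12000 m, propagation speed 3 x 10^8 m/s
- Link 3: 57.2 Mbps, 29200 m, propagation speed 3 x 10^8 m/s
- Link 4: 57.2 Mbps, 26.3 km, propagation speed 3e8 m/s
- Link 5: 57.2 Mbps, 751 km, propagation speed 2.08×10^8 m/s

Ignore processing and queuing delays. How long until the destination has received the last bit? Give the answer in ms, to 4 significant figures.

10.95 ms

L = 80000 bits.
Transmission delay per hop = L/R = 80000/57200000 = 1.3986 ms; 5 hops → 6.99301 ms.
Propagation delays (d/s per hop): 0.122549, 0.04, 0.0973333, 0.0876667, 3.61058 ms; sum = 3.95813 ms.
End-to-end = 10.95 ms.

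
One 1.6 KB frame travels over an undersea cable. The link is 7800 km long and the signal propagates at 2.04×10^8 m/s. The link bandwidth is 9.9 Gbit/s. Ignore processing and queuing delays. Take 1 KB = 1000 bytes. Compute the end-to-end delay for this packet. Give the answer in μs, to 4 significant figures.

38240 μs

L = 12800 bits.
Transmission delay = L/R = 12800 / 9900000000 = 1.29293 μs.
Propagation delay = d/s = 7800000 m / 204000000 m/s = 38235.3 μs.
Total = 38240 μs.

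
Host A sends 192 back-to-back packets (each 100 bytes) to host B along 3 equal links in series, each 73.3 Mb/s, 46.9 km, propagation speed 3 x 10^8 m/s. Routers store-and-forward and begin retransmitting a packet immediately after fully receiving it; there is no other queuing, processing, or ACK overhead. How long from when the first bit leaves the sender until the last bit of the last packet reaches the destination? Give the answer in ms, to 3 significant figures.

2.59 ms

Per-hop transmission t_tx = L/R = 800/73300000 = 0.0109141 ms.
Per-hop propagation t_prop = 46900/300000000 = 0.156333 ms.
Pipeline fill: first packet needs 3·t_tx to clear all hops; remaining 191 packets each add one t_tx.
Total = (3+192-1)·t_tx + 3·t_prop = 194·0.0109141 + 3·0.156333 = 2.59 ms.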